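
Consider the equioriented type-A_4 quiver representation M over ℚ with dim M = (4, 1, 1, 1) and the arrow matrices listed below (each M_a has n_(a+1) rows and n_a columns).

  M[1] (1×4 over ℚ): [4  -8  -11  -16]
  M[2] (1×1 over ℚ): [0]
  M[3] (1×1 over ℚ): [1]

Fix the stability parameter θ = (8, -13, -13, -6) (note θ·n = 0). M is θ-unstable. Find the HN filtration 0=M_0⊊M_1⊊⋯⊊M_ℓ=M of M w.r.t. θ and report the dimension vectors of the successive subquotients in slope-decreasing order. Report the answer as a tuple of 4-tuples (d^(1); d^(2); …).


Interval decomposition of M: I[1,1]^3, I[1,2], I[3,4].
HN type (ℓ=4): μ^(1)=8; μ^(2)=-5/2; μ^(3)=-6; μ^(4)=-13

((3, 0, 0, 0); (1, 1, 0, 0); (0, 0, 0, 1); (0, 0, 1, 0))


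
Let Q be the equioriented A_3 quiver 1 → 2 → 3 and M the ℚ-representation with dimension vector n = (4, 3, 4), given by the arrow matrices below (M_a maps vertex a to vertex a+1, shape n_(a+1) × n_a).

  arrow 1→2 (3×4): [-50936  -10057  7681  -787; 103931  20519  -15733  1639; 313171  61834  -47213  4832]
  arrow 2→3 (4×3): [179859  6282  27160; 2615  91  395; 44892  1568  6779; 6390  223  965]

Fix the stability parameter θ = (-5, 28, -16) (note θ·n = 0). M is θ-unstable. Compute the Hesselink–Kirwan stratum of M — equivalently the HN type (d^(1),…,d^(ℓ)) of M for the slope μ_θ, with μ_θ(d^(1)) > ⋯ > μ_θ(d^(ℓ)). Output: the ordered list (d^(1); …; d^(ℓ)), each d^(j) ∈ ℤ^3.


Interval decomposition of M: I[1,1], I[1,3]^3, I[3,3].
HN type (ℓ=3): μ^(1)=6; μ^(2)=-5; μ^(3)=-16

((0, 3, 3); (4, 0, 0); (0, 0, 1))


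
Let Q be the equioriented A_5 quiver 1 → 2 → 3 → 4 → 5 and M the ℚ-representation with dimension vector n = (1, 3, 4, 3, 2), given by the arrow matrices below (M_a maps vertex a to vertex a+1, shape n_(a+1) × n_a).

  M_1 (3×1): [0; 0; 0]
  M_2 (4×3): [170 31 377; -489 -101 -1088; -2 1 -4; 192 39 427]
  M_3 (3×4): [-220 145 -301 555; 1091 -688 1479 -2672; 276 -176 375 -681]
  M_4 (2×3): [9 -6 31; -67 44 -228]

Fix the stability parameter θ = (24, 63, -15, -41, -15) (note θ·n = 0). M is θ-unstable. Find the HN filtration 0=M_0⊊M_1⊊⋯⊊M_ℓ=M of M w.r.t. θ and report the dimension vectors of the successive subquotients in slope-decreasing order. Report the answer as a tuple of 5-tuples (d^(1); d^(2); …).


Barcode: M ≅ I[1,1], I[2,4], I[2,5]^2, I[3,3]. HN layers by μ_θ (4 steps, strictly decreasing):
  μ^(1)=24; μ^(2)=7/3; μ^(3)=-2; μ^(4)=-15

((1, 0, 0, 0, 0); (0, 1, 1, 1, 0); (0, 2, 2, 2, 2); (0, 0, 1, 0, 0))


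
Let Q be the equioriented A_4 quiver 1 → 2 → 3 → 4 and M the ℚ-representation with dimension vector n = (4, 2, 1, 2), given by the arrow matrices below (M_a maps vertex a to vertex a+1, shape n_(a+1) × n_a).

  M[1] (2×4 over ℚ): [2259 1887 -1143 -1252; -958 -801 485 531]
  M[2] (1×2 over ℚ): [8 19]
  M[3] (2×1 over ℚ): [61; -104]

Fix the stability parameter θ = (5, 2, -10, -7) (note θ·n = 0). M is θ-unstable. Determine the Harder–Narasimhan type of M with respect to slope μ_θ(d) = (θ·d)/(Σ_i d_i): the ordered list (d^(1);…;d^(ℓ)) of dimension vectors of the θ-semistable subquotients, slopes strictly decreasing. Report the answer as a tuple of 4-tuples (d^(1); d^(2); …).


Via rank(M_{q-1}∘⋯∘M_p): M ≅ I[1,1]^2, I[1,2], I[1,4], I[4,4].
μ_θ-semistable layers: μ^(1)=5; μ^(2)=7/2; μ^(3)=-5/2; μ^(4)=-7

((2, 0, 0, 0); (1, 1, 0, 0); (1, 1, 1, 1); (0, 0, 0, 1))


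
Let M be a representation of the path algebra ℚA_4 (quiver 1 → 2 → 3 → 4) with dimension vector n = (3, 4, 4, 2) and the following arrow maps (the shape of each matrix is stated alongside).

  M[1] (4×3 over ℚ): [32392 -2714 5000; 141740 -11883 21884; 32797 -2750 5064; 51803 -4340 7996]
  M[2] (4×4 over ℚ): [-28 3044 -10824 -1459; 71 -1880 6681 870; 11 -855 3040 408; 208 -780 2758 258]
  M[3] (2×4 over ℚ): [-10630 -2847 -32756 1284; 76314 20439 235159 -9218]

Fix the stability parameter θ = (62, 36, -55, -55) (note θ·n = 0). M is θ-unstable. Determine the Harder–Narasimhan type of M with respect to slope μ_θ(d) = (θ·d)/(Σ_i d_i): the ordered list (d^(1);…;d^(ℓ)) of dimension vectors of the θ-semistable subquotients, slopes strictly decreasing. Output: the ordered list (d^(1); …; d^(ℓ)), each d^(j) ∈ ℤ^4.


Via rank(M_{q-1}∘⋯∘M_p): M ≅ I[1,3], I[1,4]^2, I[2,3].
μ_θ-semistable layers: μ^(1)=43/3; μ^(2)=-3; μ^(3)=-19/2

((1, 1, 1, 0); (2, 2, 2, 2); (0, 1, 1, 0))


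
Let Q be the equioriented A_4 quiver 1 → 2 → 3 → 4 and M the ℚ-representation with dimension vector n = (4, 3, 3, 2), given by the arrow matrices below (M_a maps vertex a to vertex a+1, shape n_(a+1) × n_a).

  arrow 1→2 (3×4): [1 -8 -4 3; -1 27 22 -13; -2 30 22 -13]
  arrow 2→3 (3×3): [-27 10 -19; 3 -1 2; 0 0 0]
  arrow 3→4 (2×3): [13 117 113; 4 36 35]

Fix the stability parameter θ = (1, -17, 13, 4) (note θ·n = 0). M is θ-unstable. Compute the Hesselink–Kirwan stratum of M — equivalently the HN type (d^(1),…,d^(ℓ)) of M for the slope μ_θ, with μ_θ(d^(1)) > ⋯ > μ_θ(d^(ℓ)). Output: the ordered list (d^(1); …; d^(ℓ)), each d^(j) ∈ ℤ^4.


Barcode: M ≅ I[1,1], I[1,2], I[1,3], I[1,4], I[3,4]. HN layers by μ_θ (4 steps, strictly decreasing):
  μ^(1)=13; μ^(2)=17/2; μ^(3)=1; μ^(4)=-8

((0, 0, 1, 0); (0, 0, 2, 2); (1, 0, 0, 0); (3, 3, 0, 0))


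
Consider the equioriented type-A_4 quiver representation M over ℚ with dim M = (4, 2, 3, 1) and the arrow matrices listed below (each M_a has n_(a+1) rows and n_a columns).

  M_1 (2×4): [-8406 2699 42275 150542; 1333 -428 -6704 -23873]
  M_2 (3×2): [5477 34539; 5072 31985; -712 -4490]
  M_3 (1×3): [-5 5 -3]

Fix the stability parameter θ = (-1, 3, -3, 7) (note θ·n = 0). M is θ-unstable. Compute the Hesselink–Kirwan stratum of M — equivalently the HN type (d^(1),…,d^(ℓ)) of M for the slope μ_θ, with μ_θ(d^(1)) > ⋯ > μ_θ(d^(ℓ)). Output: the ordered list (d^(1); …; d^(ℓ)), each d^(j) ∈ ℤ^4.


Interval decomposition of M: I[1,1]^2, I[1,3], I[1,4], I[3,3].
HN type (ℓ=4): μ^(1)=7; μ^(2)=0; μ^(3)=-1; μ^(4)=-3

((0, 0, 0, 1); (0, 2, 2, 0); (4, 0, 0, 0); (0, 0, 1, 0))


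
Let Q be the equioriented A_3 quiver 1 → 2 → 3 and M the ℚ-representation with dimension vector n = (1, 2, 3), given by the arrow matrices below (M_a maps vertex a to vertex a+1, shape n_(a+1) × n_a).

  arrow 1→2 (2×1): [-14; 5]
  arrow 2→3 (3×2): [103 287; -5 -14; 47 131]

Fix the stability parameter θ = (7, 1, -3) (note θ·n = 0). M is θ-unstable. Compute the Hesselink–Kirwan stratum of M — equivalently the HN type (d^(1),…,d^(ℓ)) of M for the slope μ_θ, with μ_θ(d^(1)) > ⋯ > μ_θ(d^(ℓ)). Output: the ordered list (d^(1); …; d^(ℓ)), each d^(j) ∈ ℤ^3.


Interval decomposition of M: I[1,3], I[2,3], I[3,3].
HN type (ℓ=3): μ^(1)=5/3; μ^(2)=-1; μ^(3)=-3

((1, 1, 1); (0, 1, 1); (0, 0, 1))


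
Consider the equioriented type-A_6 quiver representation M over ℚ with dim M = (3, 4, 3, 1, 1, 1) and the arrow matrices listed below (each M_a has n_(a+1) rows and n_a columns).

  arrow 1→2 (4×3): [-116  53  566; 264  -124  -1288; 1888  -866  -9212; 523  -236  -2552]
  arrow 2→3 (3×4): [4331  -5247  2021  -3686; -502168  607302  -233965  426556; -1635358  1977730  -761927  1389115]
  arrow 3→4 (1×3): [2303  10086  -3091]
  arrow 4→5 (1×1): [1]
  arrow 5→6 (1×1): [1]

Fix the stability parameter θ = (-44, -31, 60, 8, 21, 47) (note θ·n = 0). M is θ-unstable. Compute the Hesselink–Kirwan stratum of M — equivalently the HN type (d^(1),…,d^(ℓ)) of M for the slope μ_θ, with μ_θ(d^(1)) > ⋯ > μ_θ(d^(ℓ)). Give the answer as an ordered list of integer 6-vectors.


Via rank(M_{q-1}∘⋯∘M_p): M ≅ I[1,1], I[1,3], I[1,6], I[2,2], I[2,3].
μ_θ-semistable layers: μ^(1)=60; μ^(2)=47; μ^(3)=89/3; μ^(4)=-31; μ^(5)=-44

((0, 0, 2, 0, 0, 0); (0, 0, 0, 0, 0, 1); (0, 0, 1, 1, 1, 0); (0, 4, 0, 0, 0, 0); (3, 0, 0, 0, 0, 0))


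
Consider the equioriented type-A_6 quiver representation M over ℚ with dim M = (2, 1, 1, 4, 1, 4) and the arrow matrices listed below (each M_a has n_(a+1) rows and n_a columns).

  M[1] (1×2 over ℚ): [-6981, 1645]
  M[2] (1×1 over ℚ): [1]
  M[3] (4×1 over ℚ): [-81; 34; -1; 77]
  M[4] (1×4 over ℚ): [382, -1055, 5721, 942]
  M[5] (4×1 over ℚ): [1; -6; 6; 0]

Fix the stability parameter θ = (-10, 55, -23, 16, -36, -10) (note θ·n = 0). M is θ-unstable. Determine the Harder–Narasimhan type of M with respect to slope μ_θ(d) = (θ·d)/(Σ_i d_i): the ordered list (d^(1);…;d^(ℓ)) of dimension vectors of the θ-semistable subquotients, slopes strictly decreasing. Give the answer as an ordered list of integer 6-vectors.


Via rank(M_{q-1}∘⋯∘M_p): M ≅ I[1,1], I[1,6], I[4,4]^3, I[6,6]^3.
μ_θ-semistable layers: μ^(1)=16; μ^(2)=2/5; μ^(3)=-10

((0, 0, 0, 3, 0, 0); (0, 1, 1, 1, 1, 1); (2, 0, 0, 0, 0, 3))


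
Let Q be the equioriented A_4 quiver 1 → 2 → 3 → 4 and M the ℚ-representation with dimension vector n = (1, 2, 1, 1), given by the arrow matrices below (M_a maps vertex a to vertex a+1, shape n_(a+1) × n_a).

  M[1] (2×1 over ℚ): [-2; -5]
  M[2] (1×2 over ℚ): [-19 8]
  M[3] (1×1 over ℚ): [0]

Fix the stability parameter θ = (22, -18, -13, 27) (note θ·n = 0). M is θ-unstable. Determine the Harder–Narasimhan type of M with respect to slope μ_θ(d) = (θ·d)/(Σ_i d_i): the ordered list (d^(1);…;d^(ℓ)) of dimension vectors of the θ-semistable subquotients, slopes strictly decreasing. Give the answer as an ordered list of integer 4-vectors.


Via rank(M_{q-1}∘⋯∘M_p): M ≅ I[1,3], I[2,2], I[4,4].
μ_θ-semistable layers: μ^(1)=27; μ^(2)=-3; μ^(3)=-18

((0, 0, 0, 1); (1, 1, 1, 0); (0, 1, 0, 0))


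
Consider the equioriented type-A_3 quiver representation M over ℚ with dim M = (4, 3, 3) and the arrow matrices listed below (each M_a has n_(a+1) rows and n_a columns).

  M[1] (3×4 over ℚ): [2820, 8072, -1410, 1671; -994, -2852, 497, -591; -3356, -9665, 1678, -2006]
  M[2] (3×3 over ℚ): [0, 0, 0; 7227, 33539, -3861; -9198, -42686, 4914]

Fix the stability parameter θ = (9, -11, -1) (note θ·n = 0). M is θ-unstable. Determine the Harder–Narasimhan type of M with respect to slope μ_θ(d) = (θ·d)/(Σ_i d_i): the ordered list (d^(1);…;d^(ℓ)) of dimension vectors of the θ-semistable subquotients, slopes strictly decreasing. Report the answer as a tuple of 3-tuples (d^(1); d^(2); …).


Barcode: M ≅ I[1,1], I[1,2]^2, I[1,3], I[3,3]^2. HN layers by μ_θ (2 steps, strictly decreasing):
  μ^(1)=9; μ^(2)=-1

((1, 0, 0); (3, 3, 3))


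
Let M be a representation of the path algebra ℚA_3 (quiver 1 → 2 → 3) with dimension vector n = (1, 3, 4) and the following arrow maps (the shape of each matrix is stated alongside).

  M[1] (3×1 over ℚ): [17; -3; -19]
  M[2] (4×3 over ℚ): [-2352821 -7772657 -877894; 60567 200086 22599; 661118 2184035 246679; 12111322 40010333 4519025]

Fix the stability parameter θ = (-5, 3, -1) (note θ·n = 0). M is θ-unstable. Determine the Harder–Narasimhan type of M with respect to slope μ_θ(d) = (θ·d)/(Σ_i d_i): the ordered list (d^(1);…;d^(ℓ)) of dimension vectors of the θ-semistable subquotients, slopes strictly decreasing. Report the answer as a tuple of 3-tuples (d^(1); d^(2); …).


Barcode: M ≅ I[1,2], I[2,3]^2, I[3,3]^2. HN layers by μ_θ (4 steps, strictly decreasing):
  μ^(1)=3; μ^(2)=1; μ^(3)=-1; μ^(4)=-5

((0, 1, 0); (0, 2, 2); (0, 0, 2); (1, 0, 0))


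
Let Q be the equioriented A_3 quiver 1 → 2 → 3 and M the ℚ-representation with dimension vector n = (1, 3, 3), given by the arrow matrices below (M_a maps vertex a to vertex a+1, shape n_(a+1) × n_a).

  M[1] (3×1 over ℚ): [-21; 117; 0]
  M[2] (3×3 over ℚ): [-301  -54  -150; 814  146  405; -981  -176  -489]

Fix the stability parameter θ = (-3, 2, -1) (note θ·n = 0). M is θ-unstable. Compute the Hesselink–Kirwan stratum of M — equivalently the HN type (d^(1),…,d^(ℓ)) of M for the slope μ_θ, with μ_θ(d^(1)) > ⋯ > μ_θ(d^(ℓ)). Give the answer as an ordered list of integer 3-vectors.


Interval decomposition of M: I[1,3], I[2,2], I[2,3], I[3,3].
HN type (ℓ=4): μ^(1)=2; μ^(2)=1/2; μ^(3)=-1; μ^(4)=-3

((0, 1, 0); (0, 2, 2); (0, 0, 1); (1, 0, 0))


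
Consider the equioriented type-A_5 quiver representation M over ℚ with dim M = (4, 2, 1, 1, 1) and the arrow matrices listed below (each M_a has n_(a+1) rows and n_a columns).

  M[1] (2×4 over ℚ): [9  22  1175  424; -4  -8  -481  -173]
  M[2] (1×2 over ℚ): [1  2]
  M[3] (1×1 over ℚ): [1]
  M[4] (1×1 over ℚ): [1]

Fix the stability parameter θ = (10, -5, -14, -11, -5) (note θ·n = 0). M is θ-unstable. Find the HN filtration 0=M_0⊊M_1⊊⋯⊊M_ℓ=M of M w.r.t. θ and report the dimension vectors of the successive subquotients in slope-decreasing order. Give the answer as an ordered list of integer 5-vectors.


Barcode: M ≅ I[1,1]^2, I[1,2], I[1,5]. HN layers by μ_θ (3 steps, strictly decreasing):
  μ^(1)=10; μ^(2)=5/2; μ^(3)=-5

((2, 0, 0, 0, 0); (1, 1, 0, 0, 0); (1, 1, 1, 1, 1))


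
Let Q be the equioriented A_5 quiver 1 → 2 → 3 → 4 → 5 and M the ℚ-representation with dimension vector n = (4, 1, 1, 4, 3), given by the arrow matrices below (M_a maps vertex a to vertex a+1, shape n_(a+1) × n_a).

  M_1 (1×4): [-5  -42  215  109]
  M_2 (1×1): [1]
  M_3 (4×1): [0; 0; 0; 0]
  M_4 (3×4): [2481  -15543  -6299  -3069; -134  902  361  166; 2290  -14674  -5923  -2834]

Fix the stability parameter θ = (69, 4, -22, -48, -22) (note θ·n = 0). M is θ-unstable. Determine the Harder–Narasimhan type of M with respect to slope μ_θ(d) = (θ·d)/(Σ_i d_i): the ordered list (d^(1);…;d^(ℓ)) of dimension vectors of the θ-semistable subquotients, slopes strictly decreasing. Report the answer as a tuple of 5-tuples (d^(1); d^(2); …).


Interval decomposition of M: I[1,1]^3, I[1,3], I[4,4]^2, I[4,5]^2, I[5,5].
HN type (ℓ=4): μ^(1)=69; μ^(2)=17; μ^(3)=-22; μ^(4)=-48

((3, 0, 0, 0, 0); (1, 1, 1, 0, 0); (0, 0, 0, 0, 3); (0, 0, 0, 4, 0))


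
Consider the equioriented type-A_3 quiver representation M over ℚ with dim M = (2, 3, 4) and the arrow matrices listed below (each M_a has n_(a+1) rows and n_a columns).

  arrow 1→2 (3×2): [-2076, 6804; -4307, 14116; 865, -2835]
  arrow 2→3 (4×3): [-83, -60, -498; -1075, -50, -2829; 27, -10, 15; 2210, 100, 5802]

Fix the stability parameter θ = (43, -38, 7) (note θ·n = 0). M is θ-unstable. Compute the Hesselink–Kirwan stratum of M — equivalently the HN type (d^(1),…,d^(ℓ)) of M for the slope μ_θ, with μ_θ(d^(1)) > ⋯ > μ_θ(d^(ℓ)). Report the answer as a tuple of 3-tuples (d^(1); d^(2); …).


Via rank(M_{q-1}∘⋯∘M_p): M ≅ I[1,2], I[1,3], I[2,3], I[3,3]^2.
μ_θ-semistable layers: μ^(1)=7; μ^(2)=5/2; μ^(3)=-38

((0, 0, 4); (2, 2, 0); (0, 1, 0))


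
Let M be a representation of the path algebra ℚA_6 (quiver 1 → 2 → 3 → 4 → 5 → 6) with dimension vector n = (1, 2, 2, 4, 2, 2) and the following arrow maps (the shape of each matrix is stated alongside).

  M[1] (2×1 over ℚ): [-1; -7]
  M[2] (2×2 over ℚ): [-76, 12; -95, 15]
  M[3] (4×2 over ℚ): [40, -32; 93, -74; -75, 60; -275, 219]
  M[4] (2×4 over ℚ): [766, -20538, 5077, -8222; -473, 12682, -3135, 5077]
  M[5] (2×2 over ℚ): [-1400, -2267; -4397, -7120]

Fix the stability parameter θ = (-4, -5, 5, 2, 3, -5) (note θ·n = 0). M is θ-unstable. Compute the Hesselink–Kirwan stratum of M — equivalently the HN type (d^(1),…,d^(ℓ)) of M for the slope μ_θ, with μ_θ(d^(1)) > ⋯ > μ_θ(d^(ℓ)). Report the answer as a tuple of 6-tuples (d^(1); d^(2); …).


Interval decomposition of M: I[1,6], I[2,2], I[3,6], I[4,4]^2.
HN type (ℓ=4): μ^(1)=2; μ^(2)=5/4; μ^(3)=-9/2; μ^(4)=-5

((0, 0, 0, 2, 0, 0); (0, 0, 2, 2, 2, 2); (1, 1, 0, 0, 0, 0); (0, 1, 0, 0, 0, 0))


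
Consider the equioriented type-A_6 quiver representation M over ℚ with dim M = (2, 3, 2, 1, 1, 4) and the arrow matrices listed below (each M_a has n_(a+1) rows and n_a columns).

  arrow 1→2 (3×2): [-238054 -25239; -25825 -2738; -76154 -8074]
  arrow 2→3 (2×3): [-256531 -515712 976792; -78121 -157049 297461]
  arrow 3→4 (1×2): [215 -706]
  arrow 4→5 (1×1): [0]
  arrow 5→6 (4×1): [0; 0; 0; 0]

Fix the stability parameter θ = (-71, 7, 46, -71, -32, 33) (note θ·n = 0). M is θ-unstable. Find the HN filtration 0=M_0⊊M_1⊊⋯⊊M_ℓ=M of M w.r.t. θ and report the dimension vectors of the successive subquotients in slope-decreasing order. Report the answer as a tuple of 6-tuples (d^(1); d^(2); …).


Via rank(M_{q-1}∘⋯∘M_p): M ≅ I[1,3], I[1,4], I[2,2], I[5,5], I[6,6]^4.
μ_θ-semistable layers: μ^(1)=46; μ^(2)=33; μ^(3)=7; μ^(4)=-6; μ^(5)=-32; μ^(6)=-71

((0, 0, 1, 0, 0, 0); (0, 0, 0, 0, 0, 4); (0, 2, 0, 0, 0, 0); (0, 1, 1, 1, 0, 0); (0, 0, 0, 0, 1, 0); (2, 0, 0, 0, 0, 0))


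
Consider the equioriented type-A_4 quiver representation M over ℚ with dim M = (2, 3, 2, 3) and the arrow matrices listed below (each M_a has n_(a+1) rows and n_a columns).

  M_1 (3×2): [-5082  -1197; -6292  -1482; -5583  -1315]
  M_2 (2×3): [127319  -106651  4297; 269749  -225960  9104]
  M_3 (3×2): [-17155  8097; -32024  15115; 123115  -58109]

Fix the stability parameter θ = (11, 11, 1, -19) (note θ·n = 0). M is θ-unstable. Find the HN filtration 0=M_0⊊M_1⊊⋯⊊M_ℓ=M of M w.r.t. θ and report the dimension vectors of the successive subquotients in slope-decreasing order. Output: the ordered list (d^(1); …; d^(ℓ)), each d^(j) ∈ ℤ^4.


Via rank(M_{q-1}∘⋯∘M_p): M ≅ I[1,4]^2, I[2,2], I[4,4].
μ_θ-semistable layers: μ^(1)=11; μ^(2)=1; μ^(3)=-19

((0, 1, 0, 0); (2, 2, 2, 2); (0, 0, 0, 1))


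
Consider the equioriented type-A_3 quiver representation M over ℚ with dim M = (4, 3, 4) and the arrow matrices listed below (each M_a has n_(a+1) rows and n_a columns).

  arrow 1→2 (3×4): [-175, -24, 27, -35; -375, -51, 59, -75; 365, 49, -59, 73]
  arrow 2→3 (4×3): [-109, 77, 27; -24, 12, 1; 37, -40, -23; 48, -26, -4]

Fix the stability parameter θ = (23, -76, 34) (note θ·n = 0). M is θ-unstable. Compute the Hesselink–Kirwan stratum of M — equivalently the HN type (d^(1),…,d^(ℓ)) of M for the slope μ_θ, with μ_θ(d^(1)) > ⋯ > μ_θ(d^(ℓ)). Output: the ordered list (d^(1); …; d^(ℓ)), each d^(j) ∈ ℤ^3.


Interval decomposition of M: I[1,1], I[1,3]^3, I[3,3].
HN type (ℓ=3): μ^(1)=34; μ^(2)=23; μ^(3)=-53/2

((0, 0, 4); (1, 0, 0); (3, 3, 0))


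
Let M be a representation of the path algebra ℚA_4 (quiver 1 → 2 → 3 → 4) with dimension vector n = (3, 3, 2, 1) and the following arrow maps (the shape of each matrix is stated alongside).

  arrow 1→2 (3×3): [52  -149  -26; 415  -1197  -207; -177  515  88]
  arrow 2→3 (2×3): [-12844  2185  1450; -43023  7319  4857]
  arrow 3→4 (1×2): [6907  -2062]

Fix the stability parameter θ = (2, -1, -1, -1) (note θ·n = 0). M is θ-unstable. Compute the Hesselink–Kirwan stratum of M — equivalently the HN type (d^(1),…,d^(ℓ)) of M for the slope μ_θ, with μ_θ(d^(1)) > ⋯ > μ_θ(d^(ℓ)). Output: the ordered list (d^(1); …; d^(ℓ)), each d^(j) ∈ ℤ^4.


Via rank(M_{q-1}∘⋯∘M_p): M ≅ I[1,2], I[1,3], I[1,4].
μ_θ-semistable layers: μ^(1)=1/2; μ^(2)=0; μ^(3)=-1/4

((1, 1, 0, 0); (1, 1, 1, 0); (1, 1, 1, 1))


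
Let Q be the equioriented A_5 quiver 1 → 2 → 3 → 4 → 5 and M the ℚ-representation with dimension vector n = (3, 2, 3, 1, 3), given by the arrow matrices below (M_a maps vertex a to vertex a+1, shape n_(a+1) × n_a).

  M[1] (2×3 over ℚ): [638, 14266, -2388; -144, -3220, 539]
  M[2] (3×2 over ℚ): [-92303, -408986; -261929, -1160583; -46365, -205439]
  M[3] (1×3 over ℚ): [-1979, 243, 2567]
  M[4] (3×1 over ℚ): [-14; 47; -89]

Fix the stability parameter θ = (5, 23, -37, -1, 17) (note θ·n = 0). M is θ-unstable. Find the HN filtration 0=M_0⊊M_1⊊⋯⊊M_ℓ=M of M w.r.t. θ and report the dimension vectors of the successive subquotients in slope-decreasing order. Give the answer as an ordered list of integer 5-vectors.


Via rank(M_{q-1}∘⋯∘M_p): M ≅ I[1,1], I[1,3], I[1,5], I[3,3], I[5,5]^2.
μ_θ-semistable layers: μ^(1)=17; μ^(2)=5; μ^(3)=-1; μ^(4)=-3; μ^(5)=-37

((0, 0, 0, 0, 3); (1, 0, 0, 0, 0); (0, 0, 0, 1, 0); (2, 2, 2, 0, 0); (0, 0, 1, 0, 0))


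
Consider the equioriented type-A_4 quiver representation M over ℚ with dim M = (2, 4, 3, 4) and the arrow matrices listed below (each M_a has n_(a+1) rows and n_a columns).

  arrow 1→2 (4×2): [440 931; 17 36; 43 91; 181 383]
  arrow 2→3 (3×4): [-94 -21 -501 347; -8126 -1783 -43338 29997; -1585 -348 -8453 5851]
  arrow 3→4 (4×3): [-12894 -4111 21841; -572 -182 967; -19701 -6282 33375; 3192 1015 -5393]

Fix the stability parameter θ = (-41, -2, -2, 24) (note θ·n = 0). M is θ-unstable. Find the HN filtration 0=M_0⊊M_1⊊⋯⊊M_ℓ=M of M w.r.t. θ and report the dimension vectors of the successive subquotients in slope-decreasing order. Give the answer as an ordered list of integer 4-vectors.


Barcode: M ≅ I[1,4]^2, I[2,2], I[2,4], I[4,4]. HN layers by μ_θ (3 steps, strictly decreasing):
  μ^(1)=24; μ^(2)=-2; μ^(3)=-41

((0, 0, 0, 4); (0, 4, 3, 0); (2, 0, 0, 0))


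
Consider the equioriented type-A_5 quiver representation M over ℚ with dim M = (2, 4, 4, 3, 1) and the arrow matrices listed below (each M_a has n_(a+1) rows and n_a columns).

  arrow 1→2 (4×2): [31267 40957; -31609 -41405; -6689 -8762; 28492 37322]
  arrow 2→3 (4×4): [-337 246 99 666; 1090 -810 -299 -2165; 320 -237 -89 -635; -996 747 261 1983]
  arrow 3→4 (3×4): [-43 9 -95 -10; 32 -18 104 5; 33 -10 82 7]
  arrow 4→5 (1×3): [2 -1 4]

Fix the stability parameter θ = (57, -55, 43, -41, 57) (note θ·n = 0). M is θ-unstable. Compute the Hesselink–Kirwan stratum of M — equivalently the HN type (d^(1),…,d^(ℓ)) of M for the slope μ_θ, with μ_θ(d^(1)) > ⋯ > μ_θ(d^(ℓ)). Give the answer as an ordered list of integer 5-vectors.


Via rank(M_{q-1}∘⋯∘M_p): M ≅ I[1,4], I[1,5], I[2,2], I[2,4], I[3,3].
μ_θ-semistable layers: μ^(1)=57; μ^(2)=43; μ^(3)=1; μ^(4)=-55

((0, 0, 0, 0, 1); (0, 0, 1, 0, 0); (2, 2, 3, 3, 0); (0, 2, 0, 0, 0))


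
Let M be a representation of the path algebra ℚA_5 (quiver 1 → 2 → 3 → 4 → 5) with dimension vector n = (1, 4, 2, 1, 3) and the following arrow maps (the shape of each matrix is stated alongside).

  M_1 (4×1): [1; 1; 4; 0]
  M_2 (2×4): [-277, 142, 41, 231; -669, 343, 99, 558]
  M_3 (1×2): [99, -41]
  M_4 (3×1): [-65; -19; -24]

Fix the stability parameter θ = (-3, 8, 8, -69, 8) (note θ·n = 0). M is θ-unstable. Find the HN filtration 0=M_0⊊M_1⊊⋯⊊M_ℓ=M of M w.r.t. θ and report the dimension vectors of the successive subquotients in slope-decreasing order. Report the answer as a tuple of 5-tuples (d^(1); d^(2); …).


Barcode: M ≅ I[1,5], I[2,2]^2, I[2,3], I[5,5]^2. HN layers by μ_θ (2 steps, strictly decreasing):
  μ^(1)=8; μ^(2)=-14

((0, 3, 1, 0, 3); (1, 1, 1, 1, 0))


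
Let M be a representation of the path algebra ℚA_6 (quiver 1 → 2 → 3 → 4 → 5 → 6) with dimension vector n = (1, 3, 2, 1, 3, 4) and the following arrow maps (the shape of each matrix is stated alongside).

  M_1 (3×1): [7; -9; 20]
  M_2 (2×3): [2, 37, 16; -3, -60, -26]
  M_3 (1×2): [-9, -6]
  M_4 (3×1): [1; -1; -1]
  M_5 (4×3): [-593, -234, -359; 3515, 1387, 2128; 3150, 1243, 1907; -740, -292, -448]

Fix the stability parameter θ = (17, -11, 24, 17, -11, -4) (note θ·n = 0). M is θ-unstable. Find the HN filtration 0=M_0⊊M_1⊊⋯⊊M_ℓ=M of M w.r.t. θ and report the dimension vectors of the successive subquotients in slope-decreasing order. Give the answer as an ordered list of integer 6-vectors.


Via rank(M_{q-1}∘⋯∘M_p): M ≅ I[1,5], I[2,2], I[2,3], I[5,6]^2, I[6,6]^2.
μ_θ-semistable layers: μ^(1)=24; μ^(2)=10; μ^(3)=3; μ^(4)=-4; μ^(5)=-11

((0, 0, 1, 0, 0, 0); (0, 0, 1, 1, 1, 0); (1, 1, 0, 0, 0, 0); (0, 0, 0, 0, 0, 4); (0, 2, 0, 0, 2, 0))


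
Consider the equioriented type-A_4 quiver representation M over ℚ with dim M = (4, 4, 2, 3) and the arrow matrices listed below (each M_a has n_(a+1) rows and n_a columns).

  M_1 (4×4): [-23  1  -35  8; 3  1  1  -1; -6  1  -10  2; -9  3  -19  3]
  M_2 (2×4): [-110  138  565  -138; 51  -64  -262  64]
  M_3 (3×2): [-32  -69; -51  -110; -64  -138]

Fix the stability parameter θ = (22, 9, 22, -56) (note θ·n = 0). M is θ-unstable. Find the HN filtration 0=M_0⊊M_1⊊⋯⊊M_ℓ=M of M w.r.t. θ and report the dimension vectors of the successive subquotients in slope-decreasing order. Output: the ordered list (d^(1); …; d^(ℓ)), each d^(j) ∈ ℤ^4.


Via rank(M_{q-1}∘⋯∘M_p): M ≅ I[1,1], I[1,2], I[1,4]^2, I[2,2], I[4,4].
μ_θ-semistable layers: μ^(1)=22; μ^(2)=31/2; μ^(3)=9; μ^(4)=-3/4; μ^(5)=-56

((1, 0, 0, 0); (1, 1, 0, 0); (0, 1, 0, 0); (2, 2, 2, 2); (0, 0, 0, 1))


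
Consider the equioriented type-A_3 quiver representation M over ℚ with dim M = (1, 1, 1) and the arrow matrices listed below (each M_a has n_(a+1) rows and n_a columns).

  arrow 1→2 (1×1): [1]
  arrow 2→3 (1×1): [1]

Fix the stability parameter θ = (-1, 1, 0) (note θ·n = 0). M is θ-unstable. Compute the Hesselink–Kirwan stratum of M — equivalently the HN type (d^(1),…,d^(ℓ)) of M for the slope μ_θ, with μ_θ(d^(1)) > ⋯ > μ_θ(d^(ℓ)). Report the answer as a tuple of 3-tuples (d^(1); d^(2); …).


Interval decomposition of M: I[1,3].
HN type (ℓ=2): μ^(1)=1/2; μ^(2)=-1

((0, 1, 1); (1, 0, 0))


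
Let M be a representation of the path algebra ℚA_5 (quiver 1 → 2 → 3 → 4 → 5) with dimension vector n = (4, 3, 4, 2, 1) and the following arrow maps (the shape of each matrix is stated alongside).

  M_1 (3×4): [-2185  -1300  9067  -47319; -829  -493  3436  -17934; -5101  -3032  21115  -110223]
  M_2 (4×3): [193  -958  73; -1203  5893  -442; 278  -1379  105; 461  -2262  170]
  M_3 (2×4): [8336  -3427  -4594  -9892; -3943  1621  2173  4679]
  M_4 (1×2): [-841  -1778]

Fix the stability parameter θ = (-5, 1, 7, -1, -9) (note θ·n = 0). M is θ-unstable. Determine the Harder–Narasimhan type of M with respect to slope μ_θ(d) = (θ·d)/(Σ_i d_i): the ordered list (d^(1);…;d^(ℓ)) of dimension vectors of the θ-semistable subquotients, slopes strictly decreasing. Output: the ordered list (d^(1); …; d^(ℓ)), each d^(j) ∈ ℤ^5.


Via rank(M_{q-1}∘⋯∘M_p): M ≅ I[1,1]^2, I[1,4], I[1,5], I[2,3], I[3,3].
μ_θ-semistable layers: μ^(1)=7; μ^(2)=3; μ^(3)=1; μ^(4)=-1/2; μ^(5)=-5

((0, 0, 2, 0, 0); (0, 0, 1, 1, 0); (0, 2, 0, 0, 0); (0, 1, 1, 1, 1); (4, 0, 0, 0, 0))


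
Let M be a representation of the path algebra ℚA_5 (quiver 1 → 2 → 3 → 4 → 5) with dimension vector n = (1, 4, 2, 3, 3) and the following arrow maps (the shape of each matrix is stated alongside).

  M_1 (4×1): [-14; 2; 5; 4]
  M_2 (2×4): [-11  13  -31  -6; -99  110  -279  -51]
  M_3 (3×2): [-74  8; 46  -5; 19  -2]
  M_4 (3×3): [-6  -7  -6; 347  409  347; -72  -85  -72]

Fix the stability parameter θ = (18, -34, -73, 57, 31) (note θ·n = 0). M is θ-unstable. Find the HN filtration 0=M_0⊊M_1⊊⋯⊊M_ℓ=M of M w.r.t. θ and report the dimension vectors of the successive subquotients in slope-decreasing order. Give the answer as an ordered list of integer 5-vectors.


Interval decomposition of M: I[1,5], I[2,2]^2, I[2,5], I[4,4], I[5,5].
HN type (ℓ=6): μ^(1)=57; μ^(2)=44; μ^(3)=31; μ^(4)=-89/3; μ^(5)=-34; μ^(6)=-107/2

((0, 0, 0, 1, 0); (0, 0, 0, 2, 2); (0, 0, 0, 0, 1); (1, 1, 1, 0, 0); (0, 2, 0, 0, 0); (0, 1, 1, 0, 0))


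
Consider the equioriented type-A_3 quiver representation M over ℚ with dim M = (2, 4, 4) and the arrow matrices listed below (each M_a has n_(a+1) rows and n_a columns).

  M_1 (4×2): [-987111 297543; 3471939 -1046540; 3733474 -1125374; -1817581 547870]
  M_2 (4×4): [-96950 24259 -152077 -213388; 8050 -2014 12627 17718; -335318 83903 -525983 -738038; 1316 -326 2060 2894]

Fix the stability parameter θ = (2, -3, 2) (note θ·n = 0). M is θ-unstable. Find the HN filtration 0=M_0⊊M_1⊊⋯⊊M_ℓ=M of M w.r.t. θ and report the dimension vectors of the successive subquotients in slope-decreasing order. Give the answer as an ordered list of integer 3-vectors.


Via rank(M_{q-1}∘⋯∘M_p): M ≅ I[1,2], I[1,3], I[2,3]^2, I[3,3].
μ_θ-semistable layers: μ^(1)=2; μ^(2)=-1/2; μ^(3)=-3

((0, 0, 4); (2, 2, 0); (0, 2, 0))


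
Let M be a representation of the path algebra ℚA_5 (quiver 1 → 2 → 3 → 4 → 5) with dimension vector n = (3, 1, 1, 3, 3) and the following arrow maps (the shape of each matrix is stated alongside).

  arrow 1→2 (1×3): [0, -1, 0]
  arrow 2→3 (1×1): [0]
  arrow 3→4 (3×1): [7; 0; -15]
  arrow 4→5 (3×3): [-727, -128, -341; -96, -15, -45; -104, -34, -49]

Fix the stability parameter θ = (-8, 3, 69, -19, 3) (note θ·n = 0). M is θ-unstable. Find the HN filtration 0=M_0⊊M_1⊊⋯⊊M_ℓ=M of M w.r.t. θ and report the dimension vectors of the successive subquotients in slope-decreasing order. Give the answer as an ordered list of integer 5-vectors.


Interval decomposition of M: I[1,1]^2, I[1,2], I[3,5], I[4,5]^2.
HN type (ℓ=4): μ^(1)=53/3; μ^(2)=3; μ^(3)=-8; μ^(4)=-19

((0, 0, 1, 1, 1); (0, 1, 0, 0, 2); (3, 0, 0, 0, 0); (0, 0, 0, 2, 0))


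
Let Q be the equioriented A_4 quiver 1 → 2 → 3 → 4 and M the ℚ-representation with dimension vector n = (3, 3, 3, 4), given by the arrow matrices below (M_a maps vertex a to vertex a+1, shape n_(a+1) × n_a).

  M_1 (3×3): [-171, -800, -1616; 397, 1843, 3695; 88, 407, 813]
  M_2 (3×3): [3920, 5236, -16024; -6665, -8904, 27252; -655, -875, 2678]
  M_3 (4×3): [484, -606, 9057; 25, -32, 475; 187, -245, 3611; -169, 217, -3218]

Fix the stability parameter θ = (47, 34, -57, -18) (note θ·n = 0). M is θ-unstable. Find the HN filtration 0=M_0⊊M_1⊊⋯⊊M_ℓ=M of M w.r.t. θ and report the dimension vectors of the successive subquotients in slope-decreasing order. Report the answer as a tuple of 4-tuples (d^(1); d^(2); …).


Interval decomposition of M: I[1,2], I[1,4]^2, I[3,4], I[4,4].
HN type (ℓ=4): μ^(1)=81/2; μ^(2)=3/2; μ^(3)=-18; μ^(4)=-57

((1, 1, 0, 0); (2, 2, 2, 2); (0, 0, 0, 2); (0, 0, 1, 0))


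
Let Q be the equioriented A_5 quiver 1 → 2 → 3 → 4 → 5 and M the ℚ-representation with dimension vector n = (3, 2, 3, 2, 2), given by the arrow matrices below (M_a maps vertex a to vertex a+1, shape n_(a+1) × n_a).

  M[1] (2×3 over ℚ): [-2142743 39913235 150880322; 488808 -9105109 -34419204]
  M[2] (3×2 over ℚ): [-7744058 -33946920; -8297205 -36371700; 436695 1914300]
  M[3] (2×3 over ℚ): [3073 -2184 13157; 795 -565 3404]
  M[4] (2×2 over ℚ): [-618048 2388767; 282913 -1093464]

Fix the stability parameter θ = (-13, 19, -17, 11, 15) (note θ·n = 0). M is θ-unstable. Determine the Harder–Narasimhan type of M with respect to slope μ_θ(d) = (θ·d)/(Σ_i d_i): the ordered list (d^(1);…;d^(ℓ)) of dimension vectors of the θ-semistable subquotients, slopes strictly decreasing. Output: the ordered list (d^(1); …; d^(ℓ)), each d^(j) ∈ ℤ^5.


Barcode: M ≅ I[1,1], I[1,2], I[1,5], I[3,3], I[3,5]. HN layers by μ_θ (6 steps, strictly decreasing):
  μ^(1)=19; μ^(2)=15; μ^(3)=11; μ^(4)=1; μ^(5)=-13; μ^(6)=-17

((0, 1, 0, 0, 0); (0, 0, 0, 0, 2); (0, 0, 0, 2, 0); (0, 1, 1, 0, 0); (3, 0, 0, 0, 0); (0, 0, 2, 0, 0))


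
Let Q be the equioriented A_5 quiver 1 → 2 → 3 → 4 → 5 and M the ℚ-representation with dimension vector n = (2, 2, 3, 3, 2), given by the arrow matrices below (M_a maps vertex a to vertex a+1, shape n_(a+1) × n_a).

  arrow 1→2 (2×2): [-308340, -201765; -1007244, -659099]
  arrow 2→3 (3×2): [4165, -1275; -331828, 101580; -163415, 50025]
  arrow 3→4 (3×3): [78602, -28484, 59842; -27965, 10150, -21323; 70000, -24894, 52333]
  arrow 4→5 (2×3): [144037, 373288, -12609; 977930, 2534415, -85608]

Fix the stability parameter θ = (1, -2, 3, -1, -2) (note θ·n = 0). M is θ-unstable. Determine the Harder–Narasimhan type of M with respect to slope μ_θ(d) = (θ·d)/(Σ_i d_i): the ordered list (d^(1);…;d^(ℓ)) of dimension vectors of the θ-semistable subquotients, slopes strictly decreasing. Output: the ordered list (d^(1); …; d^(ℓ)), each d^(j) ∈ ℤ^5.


Interval decomposition of M: I[1,1], I[1,2], I[2,5], I[3,4], I[3,5].
HN type (ℓ=4): μ^(1)=1; μ^(2)=0; μ^(3)=-1/2; μ^(4)=-2

((1, 0, 1, 1, 0); (0, 0, 2, 2, 2); (1, 1, 0, 0, 0); (0, 1, 0, 0, 0))


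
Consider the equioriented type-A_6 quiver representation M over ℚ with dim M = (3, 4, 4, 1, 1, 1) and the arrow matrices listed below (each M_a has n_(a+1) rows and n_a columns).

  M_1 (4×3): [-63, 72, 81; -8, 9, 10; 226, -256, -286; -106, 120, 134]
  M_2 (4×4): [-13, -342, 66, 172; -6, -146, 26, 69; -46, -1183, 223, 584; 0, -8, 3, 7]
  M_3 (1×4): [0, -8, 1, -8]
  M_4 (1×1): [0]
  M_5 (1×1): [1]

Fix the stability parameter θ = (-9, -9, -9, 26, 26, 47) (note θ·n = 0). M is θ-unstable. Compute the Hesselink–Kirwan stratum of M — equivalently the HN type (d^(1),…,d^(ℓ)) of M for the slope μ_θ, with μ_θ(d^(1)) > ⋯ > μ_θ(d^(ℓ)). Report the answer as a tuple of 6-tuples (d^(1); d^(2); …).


Via rank(M_{q-1}∘⋯∘M_p): M ≅ I[1,1], I[1,3], I[1,4], I[2,3]^2, I[5,6].
μ_θ-semistable layers: μ^(1)=47; μ^(2)=26; μ^(3)=-9

((0, 0, 0, 0, 0, 1); (0, 0, 0, 1, 1, 0); (3, 4, 4, 0, 0, 0))


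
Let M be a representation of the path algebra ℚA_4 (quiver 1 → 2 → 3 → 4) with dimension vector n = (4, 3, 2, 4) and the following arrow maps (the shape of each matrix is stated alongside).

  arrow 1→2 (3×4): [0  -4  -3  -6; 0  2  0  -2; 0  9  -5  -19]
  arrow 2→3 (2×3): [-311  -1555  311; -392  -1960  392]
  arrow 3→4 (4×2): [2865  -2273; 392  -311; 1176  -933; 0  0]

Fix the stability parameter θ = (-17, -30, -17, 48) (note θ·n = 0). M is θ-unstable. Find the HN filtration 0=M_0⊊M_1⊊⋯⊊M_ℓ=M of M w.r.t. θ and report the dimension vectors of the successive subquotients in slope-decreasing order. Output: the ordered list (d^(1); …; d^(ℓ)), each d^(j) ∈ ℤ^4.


Via rank(M_{q-1}∘⋯∘M_p): M ≅ I[1,1], I[1,2]^2, I[1,4], I[3,4], I[4,4]^2.
μ_θ-semistable layers: μ^(1)=48; μ^(2)=-17; μ^(3)=-47/2

((0, 0, 0, 4); (1, 0, 2, 0); (3, 3, 0, 0))


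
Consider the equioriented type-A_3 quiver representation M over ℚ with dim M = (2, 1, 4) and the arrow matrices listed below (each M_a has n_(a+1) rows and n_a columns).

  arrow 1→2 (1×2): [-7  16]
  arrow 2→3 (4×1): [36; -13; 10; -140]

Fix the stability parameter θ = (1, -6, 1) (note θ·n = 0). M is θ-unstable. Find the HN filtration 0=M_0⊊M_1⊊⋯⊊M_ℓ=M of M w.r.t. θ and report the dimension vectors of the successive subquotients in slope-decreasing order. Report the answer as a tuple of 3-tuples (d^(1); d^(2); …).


Interval decomposition of M: I[1,1], I[1,3], I[3,3]^3.
HN type (ℓ=2): μ^(1)=1; μ^(2)=-5/2

((1, 0, 4); (1, 1, 0))


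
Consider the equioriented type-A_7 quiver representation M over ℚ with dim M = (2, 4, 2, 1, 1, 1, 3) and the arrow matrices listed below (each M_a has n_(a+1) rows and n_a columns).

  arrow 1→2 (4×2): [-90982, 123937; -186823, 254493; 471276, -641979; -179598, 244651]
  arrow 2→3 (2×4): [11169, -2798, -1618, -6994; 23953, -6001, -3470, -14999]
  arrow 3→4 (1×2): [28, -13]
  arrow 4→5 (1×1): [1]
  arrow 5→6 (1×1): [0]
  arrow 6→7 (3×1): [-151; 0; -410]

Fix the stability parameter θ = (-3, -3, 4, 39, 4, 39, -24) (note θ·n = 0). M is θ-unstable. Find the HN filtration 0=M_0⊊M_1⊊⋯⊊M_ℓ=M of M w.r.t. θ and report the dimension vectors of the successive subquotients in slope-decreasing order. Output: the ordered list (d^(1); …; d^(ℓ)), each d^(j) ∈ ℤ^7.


Via rank(M_{q-1}∘⋯∘M_p): M ≅ I[1,3], I[1,5], I[2,2]^2, I[6,7], I[7,7]^2.
μ_θ-semistable layers: μ^(1)=43/2; μ^(2)=15/2; μ^(3)=4; μ^(4)=-3; μ^(5)=-24

((0, 0, 0, 1, 1, 0, 0); (0, 0, 0, 0, 0, 1, 1); (0, 0, 2, 0, 0, 0, 0); (2, 4, 0, 0, 0, 0, 0); (0, 0, 0, 0, 0, 0, 2))


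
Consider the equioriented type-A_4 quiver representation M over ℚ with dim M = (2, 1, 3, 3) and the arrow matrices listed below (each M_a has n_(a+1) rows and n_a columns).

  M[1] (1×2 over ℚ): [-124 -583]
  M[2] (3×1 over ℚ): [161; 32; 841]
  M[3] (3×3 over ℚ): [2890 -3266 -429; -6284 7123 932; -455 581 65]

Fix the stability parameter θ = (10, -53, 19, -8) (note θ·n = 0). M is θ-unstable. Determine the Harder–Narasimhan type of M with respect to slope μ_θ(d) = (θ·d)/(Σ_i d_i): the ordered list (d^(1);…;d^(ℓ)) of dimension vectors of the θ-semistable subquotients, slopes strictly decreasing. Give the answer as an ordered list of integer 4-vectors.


Interval decomposition of M: I[1,1], I[1,4], I[3,4]^2.
HN type (ℓ=3): μ^(1)=10; μ^(2)=11/2; μ^(3)=-43/2

((1, 0, 0, 0); (0, 0, 3, 3); (1, 1, 0, 0))


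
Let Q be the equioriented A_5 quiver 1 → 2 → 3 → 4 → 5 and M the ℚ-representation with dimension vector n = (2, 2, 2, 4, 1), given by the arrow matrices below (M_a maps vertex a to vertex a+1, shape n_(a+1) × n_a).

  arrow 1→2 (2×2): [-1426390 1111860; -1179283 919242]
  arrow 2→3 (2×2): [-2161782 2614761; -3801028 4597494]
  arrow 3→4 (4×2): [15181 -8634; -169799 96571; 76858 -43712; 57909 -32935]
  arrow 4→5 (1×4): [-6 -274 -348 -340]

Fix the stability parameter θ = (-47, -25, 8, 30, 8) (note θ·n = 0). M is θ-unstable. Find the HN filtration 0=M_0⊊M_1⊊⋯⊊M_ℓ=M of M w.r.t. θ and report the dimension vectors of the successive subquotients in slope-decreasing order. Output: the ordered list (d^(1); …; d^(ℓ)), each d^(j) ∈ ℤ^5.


Interval decomposition of M: I[1,1], I[1,4], I[2,2], I[3,5], I[4,4]^2.
HN type (ℓ=5): μ^(1)=30; μ^(2)=19; μ^(3)=8; μ^(4)=-25; μ^(5)=-47

((0, 0, 0, 3, 0); (0, 0, 0, 1, 1); (0, 0, 2, 0, 0); (0, 2, 0, 0, 0); (2, 0, 0, 0, 0))


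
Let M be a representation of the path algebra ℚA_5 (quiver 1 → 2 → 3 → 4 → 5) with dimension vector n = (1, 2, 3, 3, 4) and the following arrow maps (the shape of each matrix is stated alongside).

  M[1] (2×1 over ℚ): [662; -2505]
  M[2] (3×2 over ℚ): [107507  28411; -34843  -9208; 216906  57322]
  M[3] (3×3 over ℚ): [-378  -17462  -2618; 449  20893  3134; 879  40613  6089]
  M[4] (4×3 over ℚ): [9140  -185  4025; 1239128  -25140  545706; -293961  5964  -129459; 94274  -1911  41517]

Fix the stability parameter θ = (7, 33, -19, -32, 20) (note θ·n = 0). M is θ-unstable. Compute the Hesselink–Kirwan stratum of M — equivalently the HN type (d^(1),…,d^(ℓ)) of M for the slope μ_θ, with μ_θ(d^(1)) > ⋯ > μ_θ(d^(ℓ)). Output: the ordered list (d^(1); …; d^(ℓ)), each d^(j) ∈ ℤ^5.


Via rank(M_{q-1}∘⋯∘M_p): M ≅ I[1,5], I[2,3], I[3,5], I[4,5], I[5,5].
μ_θ-semistable layers: μ^(1)=20; μ^(2)=7; μ^(3)=-11/4; μ^(4)=-51/2; μ^(5)=-32

((0, 0, 0, 0, 4); (0, 1, 1, 0, 0); (1, 1, 1, 1, 0); (0, 0, 1, 1, 0); (0, 0, 0, 1, 0))


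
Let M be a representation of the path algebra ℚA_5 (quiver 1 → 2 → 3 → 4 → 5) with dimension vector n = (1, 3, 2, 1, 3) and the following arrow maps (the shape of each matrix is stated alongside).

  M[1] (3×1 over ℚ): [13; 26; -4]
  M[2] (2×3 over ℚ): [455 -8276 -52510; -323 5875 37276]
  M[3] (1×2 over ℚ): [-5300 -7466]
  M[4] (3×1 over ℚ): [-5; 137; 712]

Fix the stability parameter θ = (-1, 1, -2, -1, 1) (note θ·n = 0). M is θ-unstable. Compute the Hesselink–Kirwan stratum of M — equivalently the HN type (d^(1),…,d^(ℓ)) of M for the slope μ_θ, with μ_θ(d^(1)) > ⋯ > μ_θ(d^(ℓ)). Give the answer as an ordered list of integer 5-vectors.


Barcode: M ≅ I[1,5], I[2,2], I[2,3], I[5,5]^2. HN layers by μ_θ (4 steps, strictly decreasing):
  μ^(1)=1; μ^(2)=-1/2; μ^(3)=-2/3; μ^(4)=-1

((0, 1, 0, 0, 3); (0, 1, 1, 0, 0); (0, 1, 1, 1, 0); (1, 0, 0, 0, 0))


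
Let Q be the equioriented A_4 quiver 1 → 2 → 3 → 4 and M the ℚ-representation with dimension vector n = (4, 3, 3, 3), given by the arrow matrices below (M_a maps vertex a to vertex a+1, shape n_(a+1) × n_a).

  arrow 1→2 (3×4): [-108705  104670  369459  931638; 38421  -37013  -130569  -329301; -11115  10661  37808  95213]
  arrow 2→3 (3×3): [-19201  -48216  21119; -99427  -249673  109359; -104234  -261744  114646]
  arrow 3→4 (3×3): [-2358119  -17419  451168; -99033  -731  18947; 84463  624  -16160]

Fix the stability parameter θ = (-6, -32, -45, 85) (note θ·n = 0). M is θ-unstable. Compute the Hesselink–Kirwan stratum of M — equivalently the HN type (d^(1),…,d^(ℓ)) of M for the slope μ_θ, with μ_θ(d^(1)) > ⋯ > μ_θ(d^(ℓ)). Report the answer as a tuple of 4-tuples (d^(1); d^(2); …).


Via rank(M_{q-1}∘⋯∘M_p): M ≅ I[1,1], I[1,2], I[1,4]^2, I[3,4].
μ_θ-semistable layers: μ^(1)=85; μ^(2)=-6; μ^(3)=-19; μ^(4)=-83/3; μ^(5)=-45

((0, 0, 0, 3); (1, 0, 0, 0); (1, 1, 0, 0); (2, 2, 2, 0); (0, 0, 1, 0))
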